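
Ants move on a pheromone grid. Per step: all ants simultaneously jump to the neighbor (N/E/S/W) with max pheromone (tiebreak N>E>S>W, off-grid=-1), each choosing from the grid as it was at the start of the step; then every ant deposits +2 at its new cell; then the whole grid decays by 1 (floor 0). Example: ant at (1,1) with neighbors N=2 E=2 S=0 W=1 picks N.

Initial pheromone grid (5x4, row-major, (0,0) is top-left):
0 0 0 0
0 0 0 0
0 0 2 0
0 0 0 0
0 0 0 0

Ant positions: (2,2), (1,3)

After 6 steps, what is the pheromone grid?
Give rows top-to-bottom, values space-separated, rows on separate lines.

After step 1: ants at (1,2),(0,3)
  0 0 0 1
  0 0 1 0
  0 0 1 0
  0 0 0 0
  0 0 0 0
After step 2: ants at (2,2),(1,3)
  0 0 0 0
  0 0 0 1
  0 0 2 0
  0 0 0 0
  0 0 0 0
After step 3: ants at (1,2),(0,3)
  0 0 0 1
  0 0 1 0
  0 0 1 0
  0 0 0 0
  0 0 0 0
After step 4: ants at (2,2),(1,3)
  0 0 0 0
  0 0 0 1
  0 0 2 0
  0 0 0 0
  0 0 0 0
After step 5: ants at (1,2),(0,3)
  0 0 0 1
  0 0 1 0
  0 0 1 0
  0 0 0 0
  0 0 0 0
After step 6: ants at (2,2),(1,3)
  0 0 0 0
  0 0 0 1
  0 0 2 0
  0 0 0 0
  0 0 0 0

0 0 0 0
0 0 0 1
0 0 2 0
0 0 0 0
0 0 0 0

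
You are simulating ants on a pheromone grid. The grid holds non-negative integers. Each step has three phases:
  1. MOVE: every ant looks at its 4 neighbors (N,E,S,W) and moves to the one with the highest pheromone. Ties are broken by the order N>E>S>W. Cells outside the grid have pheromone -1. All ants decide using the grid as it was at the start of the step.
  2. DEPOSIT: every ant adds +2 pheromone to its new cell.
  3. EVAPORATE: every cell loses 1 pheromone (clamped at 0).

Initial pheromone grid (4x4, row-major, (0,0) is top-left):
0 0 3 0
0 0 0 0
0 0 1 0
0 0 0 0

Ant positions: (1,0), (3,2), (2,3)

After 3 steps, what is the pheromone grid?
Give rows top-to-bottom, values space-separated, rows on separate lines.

After step 1: ants at (0,0),(2,2),(2,2)
  1 0 2 0
  0 0 0 0
  0 0 4 0
  0 0 0 0
After step 2: ants at (0,1),(1,2),(1,2)
  0 1 1 0
  0 0 3 0
  0 0 3 0
  0 0 0 0
After step 3: ants at (0,2),(2,2),(2,2)
  0 0 2 0
  0 0 2 0
  0 0 6 0
  0 0 0 0

0 0 2 0
0 0 2 0
0 0 6 0
0 0 0 0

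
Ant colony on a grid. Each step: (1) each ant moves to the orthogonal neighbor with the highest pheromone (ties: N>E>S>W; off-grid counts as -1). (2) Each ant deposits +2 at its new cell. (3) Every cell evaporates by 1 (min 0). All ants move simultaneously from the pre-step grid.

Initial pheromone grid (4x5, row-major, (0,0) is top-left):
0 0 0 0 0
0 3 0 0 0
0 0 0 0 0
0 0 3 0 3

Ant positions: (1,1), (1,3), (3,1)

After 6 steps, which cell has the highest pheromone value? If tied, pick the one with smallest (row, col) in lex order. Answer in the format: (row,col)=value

Step 1: ant0:(1,1)->N->(0,1) | ant1:(1,3)->N->(0,3) | ant2:(3,1)->E->(3,2)
  grid max=4 at (3,2)
Step 2: ant0:(0,1)->S->(1,1) | ant1:(0,3)->E->(0,4) | ant2:(3,2)->N->(2,2)
  grid max=3 at (1,1)
Step 3: ant0:(1,1)->N->(0,1) | ant1:(0,4)->S->(1,4) | ant2:(2,2)->S->(3,2)
  grid max=4 at (3,2)
Step 4: ant0:(0,1)->S->(1,1) | ant1:(1,4)->N->(0,4) | ant2:(3,2)->N->(2,2)
  grid max=3 at (1,1)
Step 5: ant0:(1,1)->N->(0,1) | ant1:(0,4)->S->(1,4) | ant2:(2,2)->S->(3,2)
  grid max=4 at (3,2)
Step 6: ant0:(0,1)->S->(1,1) | ant1:(1,4)->N->(0,4) | ant2:(3,2)->N->(2,2)
  grid max=3 at (1,1)
Final grid:
  0 0 0 0 1
  0 3 0 0 0
  0 0 1 0 0
  0 0 3 0 0
Max pheromone 3 at (1,1)

Answer: (1,1)=3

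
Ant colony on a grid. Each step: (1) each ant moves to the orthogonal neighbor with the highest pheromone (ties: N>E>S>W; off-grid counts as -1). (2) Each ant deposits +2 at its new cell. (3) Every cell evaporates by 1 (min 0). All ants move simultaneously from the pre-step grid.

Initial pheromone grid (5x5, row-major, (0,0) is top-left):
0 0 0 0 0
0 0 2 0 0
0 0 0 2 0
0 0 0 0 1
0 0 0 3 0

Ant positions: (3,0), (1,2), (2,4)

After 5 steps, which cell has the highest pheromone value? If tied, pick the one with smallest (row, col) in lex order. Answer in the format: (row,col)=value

Answer: (2,3)=5

Derivation:
Step 1: ant0:(3,0)->N->(2,0) | ant1:(1,2)->N->(0,2) | ant2:(2,4)->W->(2,3)
  grid max=3 at (2,3)
Step 2: ant0:(2,0)->N->(1,0) | ant1:(0,2)->S->(1,2) | ant2:(2,3)->N->(1,3)
  grid max=2 at (1,2)
Step 3: ant0:(1,0)->N->(0,0) | ant1:(1,2)->E->(1,3) | ant2:(1,3)->S->(2,3)
  grid max=3 at (2,3)
Step 4: ant0:(0,0)->E->(0,1) | ant1:(1,3)->S->(2,3) | ant2:(2,3)->N->(1,3)
  grid max=4 at (2,3)
Step 5: ant0:(0,1)->E->(0,2) | ant1:(2,3)->N->(1,3) | ant2:(1,3)->S->(2,3)
  grid max=5 at (2,3)
Final grid:
  0 0 1 0 0
  0 0 0 4 0
  0 0 0 5 0
  0 0 0 0 0
  0 0 0 0 0
Max pheromone 5 at (2,3)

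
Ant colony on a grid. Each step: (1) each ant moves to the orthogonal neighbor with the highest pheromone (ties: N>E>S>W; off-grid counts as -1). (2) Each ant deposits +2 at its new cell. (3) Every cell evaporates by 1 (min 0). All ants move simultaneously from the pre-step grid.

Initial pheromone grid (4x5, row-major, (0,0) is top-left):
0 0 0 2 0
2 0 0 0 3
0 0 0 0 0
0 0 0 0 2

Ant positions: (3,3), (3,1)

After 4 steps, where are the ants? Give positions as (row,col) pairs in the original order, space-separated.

Step 1: ant0:(3,3)->E->(3,4) | ant1:(3,1)->N->(2,1)
  grid max=3 at (3,4)
Step 2: ant0:(3,4)->N->(2,4) | ant1:(2,1)->N->(1,1)
  grid max=2 at (3,4)
Step 3: ant0:(2,4)->S->(3,4) | ant1:(1,1)->N->(0,1)
  grid max=3 at (3,4)
Step 4: ant0:(3,4)->N->(2,4) | ant1:(0,1)->E->(0,2)
  grid max=2 at (3,4)

(2,4) (0,2)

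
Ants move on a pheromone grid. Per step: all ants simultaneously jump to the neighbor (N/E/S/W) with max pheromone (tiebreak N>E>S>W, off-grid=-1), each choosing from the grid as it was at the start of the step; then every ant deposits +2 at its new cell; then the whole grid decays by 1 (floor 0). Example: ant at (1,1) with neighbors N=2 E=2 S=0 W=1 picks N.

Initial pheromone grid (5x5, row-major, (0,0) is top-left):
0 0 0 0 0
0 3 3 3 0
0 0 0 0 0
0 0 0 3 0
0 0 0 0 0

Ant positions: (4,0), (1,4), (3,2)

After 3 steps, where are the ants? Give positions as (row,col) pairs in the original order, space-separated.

Step 1: ant0:(4,0)->N->(3,0) | ant1:(1,4)->W->(1,3) | ant2:(3,2)->E->(3,3)
  grid max=4 at (1,3)
Step 2: ant0:(3,0)->N->(2,0) | ant1:(1,3)->W->(1,2) | ant2:(3,3)->N->(2,3)
  grid max=3 at (1,2)
Step 3: ant0:(2,0)->N->(1,0) | ant1:(1,2)->E->(1,3) | ant2:(2,3)->N->(1,3)
  grid max=6 at (1,3)

(1,0) (1,3) (1,3)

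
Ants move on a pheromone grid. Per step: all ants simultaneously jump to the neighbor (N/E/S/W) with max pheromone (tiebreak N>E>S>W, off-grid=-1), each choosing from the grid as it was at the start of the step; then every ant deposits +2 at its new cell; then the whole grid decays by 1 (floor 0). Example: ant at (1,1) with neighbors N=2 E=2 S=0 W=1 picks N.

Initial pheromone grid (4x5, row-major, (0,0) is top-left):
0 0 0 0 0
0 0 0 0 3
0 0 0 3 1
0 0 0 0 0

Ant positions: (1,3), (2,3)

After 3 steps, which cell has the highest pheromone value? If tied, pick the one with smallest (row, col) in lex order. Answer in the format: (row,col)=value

Answer: (1,4)=6

Derivation:
Step 1: ant0:(1,3)->E->(1,4) | ant1:(2,3)->E->(2,4)
  grid max=4 at (1,4)
Step 2: ant0:(1,4)->S->(2,4) | ant1:(2,4)->N->(1,4)
  grid max=5 at (1,4)
Step 3: ant0:(2,4)->N->(1,4) | ant1:(1,4)->S->(2,4)
  grid max=6 at (1,4)
Final grid:
  0 0 0 0 0
  0 0 0 0 6
  0 0 0 0 4
  0 0 0 0 0
Max pheromone 6 at (1,4)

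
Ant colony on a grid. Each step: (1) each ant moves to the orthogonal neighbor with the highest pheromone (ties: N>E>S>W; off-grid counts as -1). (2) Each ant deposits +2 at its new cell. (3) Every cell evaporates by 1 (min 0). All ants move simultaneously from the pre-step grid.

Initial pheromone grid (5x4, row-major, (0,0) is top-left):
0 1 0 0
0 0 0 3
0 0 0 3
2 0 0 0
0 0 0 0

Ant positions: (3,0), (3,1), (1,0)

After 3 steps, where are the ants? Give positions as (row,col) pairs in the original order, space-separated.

Step 1: ant0:(3,0)->N->(2,0) | ant1:(3,1)->W->(3,0) | ant2:(1,0)->N->(0,0)
  grid max=3 at (3,0)
Step 2: ant0:(2,0)->S->(3,0) | ant1:(3,0)->N->(2,0) | ant2:(0,0)->E->(0,1)
  grid max=4 at (3,0)
Step 3: ant0:(3,0)->N->(2,0) | ant1:(2,0)->S->(3,0) | ant2:(0,1)->E->(0,2)
  grid max=5 at (3,0)

(2,0) (3,0) (0,2)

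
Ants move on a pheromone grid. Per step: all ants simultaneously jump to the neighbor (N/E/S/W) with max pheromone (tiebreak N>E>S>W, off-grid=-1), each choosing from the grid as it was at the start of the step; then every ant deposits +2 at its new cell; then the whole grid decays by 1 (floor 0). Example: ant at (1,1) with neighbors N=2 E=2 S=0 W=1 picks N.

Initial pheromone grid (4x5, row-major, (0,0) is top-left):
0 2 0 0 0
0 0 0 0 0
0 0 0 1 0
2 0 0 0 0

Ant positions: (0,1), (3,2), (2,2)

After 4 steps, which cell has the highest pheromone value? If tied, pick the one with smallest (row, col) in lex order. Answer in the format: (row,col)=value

Answer: (2,3)=5

Derivation:
Step 1: ant0:(0,1)->E->(0,2) | ant1:(3,2)->N->(2,2) | ant2:(2,2)->E->(2,3)
  grid max=2 at (2,3)
Step 2: ant0:(0,2)->W->(0,1) | ant1:(2,2)->E->(2,3) | ant2:(2,3)->W->(2,2)
  grid max=3 at (2,3)
Step 3: ant0:(0,1)->E->(0,2) | ant1:(2,3)->W->(2,2) | ant2:(2,2)->E->(2,3)
  grid max=4 at (2,3)
Step 4: ant0:(0,2)->W->(0,1) | ant1:(2,2)->E->(2,3) | ant2:(2,3)->W->(2,2)
  grid max=5 at (2,3)
Final grid:
  0 2 0 0 0
  0 0 0 0 0
  0 0 4 5 0
  0 0 0 0 0
Max pheromone 5 at (2,3)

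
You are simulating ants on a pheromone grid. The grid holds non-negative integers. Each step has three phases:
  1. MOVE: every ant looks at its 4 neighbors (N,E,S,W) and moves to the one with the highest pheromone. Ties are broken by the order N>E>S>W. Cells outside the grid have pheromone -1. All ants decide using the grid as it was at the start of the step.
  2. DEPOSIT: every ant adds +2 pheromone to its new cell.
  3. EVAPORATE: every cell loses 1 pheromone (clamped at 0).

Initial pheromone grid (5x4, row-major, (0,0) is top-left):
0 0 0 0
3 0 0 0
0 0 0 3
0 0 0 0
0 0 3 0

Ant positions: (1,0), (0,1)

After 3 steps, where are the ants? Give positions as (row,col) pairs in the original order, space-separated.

Step 1: ant0:(1,0)->N->(0,0) | ant1:(0,1)->E->(0,2)
  grid max=2 at (1,0)
Step 2: ant0:(0,0)->S->(1,0) | ant1:(0,2)->E->(0,3)
  grid max=3 at (1,0)
Step 3: ant0:(1,0)->N->(0,0) | ant1:(0,3)->S->(1,3)
  grid max=2 at (1,0)

(0,0) (1,3)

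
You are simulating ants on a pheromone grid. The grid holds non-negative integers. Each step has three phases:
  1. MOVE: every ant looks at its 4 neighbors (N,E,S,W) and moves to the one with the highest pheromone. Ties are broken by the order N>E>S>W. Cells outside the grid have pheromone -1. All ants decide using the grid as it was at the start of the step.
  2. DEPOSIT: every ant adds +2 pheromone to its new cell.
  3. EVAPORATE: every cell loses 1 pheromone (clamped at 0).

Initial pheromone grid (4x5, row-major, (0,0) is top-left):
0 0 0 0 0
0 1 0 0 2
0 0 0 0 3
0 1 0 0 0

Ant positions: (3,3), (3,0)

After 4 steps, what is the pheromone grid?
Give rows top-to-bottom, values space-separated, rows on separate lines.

After step 1: ants at (2,3),(3,1)
  0 0 0 0 0
  0 0 0 0 1
  0 0 0 1 2
  0 2 0 0 0
After step 2: ants at (2,4),(2,1)
  0 0 0 0 0
  0 0 0 0 0
  0 1 0 0 3
  0 1 0 0 0
After step 3: ants at (1,4),(3,1)
  0 0 0 0 0
  0 0 0 0 1
  0 0 0 0 2
  0 2 0 0 0
After step 4: ants at (2,4),(2,1)
  0 0 0 0 0
  0 0 0 0 0
  0 1 0 0 3
  0 1 0 0 0

0 0 0 0 0
0 0 0 0 0
0 1 0 0 3
0 1 0 0 0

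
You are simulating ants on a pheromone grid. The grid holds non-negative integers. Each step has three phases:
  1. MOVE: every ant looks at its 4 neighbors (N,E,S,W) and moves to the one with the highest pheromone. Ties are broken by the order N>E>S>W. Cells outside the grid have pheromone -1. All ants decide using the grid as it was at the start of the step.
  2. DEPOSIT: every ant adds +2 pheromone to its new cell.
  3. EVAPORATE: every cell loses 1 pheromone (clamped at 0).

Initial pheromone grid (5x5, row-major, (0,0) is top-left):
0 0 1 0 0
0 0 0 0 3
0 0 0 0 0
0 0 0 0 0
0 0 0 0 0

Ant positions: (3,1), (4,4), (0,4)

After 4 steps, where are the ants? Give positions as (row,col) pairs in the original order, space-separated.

Step 1: ant0:(3,1)->N->(2,1) | ant1:(4,4)->N->(3,4) | ant2:(0,4)->S->(1,4)
  grid max=4 at (1,4)
Step 2: ant0:(2,1)->N->(1,1) | ant1:(3,4)->N->(2,4) | ant2:(1,4)->N->(0,4)
  grid max=3 at (1,4)
Step 3: ant0:(1,1)->N->(0,1) | ant1:(2,4)->N->(1,4) | ant2:(0,4)->S->(1,4)
  grid max=6 at (1,4)
Step 4: ant0:(0,1)->E->(0,2) | ant1:(1,4)->N->(0,4) | ant2:(1,4)->N->(0,4)
  grid max=5 at (1,4)

(0,2) (0,4) (0,4)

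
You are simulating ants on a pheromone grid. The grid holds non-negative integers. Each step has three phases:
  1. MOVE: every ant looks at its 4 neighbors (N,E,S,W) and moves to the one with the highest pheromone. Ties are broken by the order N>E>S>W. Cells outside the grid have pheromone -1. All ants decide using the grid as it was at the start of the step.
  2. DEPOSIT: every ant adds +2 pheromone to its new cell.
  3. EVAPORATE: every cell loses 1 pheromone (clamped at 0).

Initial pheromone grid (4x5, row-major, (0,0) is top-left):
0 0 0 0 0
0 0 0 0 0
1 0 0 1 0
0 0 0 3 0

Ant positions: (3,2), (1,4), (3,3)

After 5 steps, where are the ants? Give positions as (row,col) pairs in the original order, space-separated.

Step 1: ant0:(3,2)->E->(3,3) | ant1:(1,4)->N->(0,4) | ant2:(3,3)->N->(2,3)
  grid max=4 at (3,3)
Step 2: ant0:(3,3)->N->(2,3) | ant1:(0,4)->S->(1,4) | ant2:(2,3)->S->(3,3)
  grid max=5 at (3,3)
Step 3: ant0:(2,3)->S->(3,3) | ant1:(1,4)->N->(0,4) | ant2:(3,3)->N->(2,3)
  grid max=6 at (3,3)
Step 4: ant0:(3,3)->N->(2,3) | ant1:(0,4)->S->(1,4) | ant2:(2,3)->S->(3,3)
  grid max=7 at (3,3)
Step 5: ant0:(2,3)->S->(3,3) | ant1:(1,4)->N->(0,4) | ant2:(3,3)->N->(2,3)
  grid max=8 at (3,3)

(3,3) (0,4) (2,3)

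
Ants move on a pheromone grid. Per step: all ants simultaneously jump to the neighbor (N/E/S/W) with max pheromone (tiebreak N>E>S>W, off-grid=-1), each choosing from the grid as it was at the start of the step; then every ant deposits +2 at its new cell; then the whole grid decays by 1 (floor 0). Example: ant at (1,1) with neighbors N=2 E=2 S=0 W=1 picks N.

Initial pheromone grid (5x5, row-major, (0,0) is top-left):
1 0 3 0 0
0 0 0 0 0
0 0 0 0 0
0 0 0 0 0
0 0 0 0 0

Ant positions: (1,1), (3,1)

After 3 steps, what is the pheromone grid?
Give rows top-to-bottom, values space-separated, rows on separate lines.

After step 1: ants at (0,1),(2,1)
  0 1 2 0 0
  0 0 0 0 0
  0 1 0 0 0
  0 0 0 0 0
  0 0 0 0 0
After step 2: ants at (0,2),(1,1)
  0 0 3 0 0
  0 1 0 0 0
  0 0 0 0 0
  0 0 0 0 0
  0 0 0 0 0
After step 3: ants at (0,3),(0,1)
  0 1 2 1 0
  0 0 0 0 0
  0 0 0 0 0
  0 0 0 0 0
  0 0 0 0 0

0 1 2 1 0
0 0 0 0 0
0 0 0 0 0
0 0 0 0 0
0 0 0 0 0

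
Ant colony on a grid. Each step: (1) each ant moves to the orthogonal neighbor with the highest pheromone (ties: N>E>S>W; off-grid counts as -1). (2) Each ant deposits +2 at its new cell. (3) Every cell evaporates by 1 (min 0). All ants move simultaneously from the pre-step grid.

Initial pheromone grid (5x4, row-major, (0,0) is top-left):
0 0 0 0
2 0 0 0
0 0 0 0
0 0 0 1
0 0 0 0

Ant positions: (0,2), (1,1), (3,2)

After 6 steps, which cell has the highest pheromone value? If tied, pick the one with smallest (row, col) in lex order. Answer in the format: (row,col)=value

Step 1: ant0:(0,2)->E->(0,3) | ant1:(1,1)->W->(1,0) | ant2:(3,2)->E->(3,3)
  grid max=3 at (1,0)
Step 2: ant0:(0,3)->S->(1,3) | ant1:(1,0)->N->(0,0) | ant2:(3,3)->N->(2,3)
  grid max=2 at (1,0)
Step 3: ant0:(1,3)->S->(2,3) | ant1:(0,0)->S->(1,0) | ant2:(2,3)->N->(1,3)
  grid max=3 at (1,0)
Step 4: ant0:(2,3)->N->(1,3) | ant1:(1,0)->N->(0,0) | ant2:(1,3)->S->(2,3)
  grid max=3 at (1,3)
Step 5: ant0:(1,3)->S->(2,3) | ant1:(0,0)->S->(1,0) | ant2:(2,3)->N->(1,3)
  grid max=4 at (1,3)
Step 6: ant0:(2,3)->N->(1,3) | ant1:(1,0)->N->(0,0) | ant2:(1,3)->S->(2,3)
  grid max=5 at (1,3)
Final grid:
  1 0 0 0
  2 0 0 5
  0 0 0 5
  0 0 0 0
  0 0 0 0
Max pheromone 5 at (1,3)

Answer: (1,3)=5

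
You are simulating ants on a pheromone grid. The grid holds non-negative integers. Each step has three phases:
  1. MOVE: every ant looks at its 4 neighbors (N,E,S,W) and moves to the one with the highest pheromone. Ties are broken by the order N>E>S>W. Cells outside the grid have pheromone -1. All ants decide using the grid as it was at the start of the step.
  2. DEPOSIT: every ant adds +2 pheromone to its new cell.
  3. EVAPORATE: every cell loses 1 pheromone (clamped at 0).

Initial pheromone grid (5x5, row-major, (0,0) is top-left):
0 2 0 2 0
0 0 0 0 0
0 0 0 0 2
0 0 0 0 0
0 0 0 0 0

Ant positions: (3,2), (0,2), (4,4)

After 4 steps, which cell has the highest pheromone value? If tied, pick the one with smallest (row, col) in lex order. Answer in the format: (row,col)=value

Step 1: ant0:(3,2)->N->(2,2) | ant1:(0,2)->E->(0,3) | ant2:(4,4)->N->(3,4)
  grid max=3 at (0,3)
Step 2: ant0:(2,2)->N->(1,2) | ant1:(0,3)->E->(0,4) | ant2:(3,4)->N->(2,4)
  grid max=2 at (0,3)
Step 3: ant0:(1,2)->N->(0,2) | ant1:(0,4)->W->(0,3) | ant2:(2,4)->N->(1,4)
  grid max=3 at (0,3)
Step 4: ant0:(0,2)->E->(0,3) | ant1:(0,3)->W->(0,2) | ant2:(1,4)->S->(2,4)
  grid max=4 at (0,3)
Final grid:
  0 0 2 4 0
  0 0 0 0 0
  0 0 0 0 2
  0 0 0 0 0
  0 0 0 0 0
Max pheromone 4 at (0,3)

Answer: (0,3)=4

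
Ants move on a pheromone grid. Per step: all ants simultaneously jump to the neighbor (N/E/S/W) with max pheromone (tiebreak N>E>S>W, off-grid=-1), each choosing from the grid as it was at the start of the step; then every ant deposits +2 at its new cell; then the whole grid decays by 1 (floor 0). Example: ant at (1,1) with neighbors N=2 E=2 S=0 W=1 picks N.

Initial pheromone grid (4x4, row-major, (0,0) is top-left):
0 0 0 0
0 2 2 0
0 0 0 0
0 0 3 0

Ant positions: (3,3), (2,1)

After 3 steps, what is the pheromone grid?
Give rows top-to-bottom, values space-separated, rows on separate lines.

After step 1: ants at (3,2),(1,1)
  0 0 0 0
  0 3 1 0
  0 0 0 0
  0 0 4 0
After step 2: ants at (2,2),(1,2)
  0 0 0 0
  0 2 2 0
  0 0 1 0
  0 0 3 0
After step 3: ants at (3,2),(1,1)
  0 0 0 0
  0 3 1 0
  0 0 0 0
  0 0 4 0

0 0 0 0
0 3 1 0
0 0 0 0
0 0 4 0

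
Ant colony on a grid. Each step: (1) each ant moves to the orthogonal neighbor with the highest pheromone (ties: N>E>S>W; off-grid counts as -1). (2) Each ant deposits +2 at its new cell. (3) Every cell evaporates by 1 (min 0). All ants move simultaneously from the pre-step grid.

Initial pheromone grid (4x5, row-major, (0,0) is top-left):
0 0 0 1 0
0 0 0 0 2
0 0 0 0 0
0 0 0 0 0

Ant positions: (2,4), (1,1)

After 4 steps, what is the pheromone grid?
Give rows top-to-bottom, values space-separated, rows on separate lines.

After step 1: ants at (1,4),(0,1)
  0 1 0 0 0
  0 0 0 0 3
  0 0 0 0 0
  0 0 0 0 0
After step 2: ants at (0,4),(0,2)
  0 0 1 0 1
  0 0 0 0 2
  0 0 0 0 0
  0 0 0 0 0
After step 3: ants at (1,4),(0,3)
  0 0 0 1 0
  0 0 0 0 3
  0 0 0 0 0
  0 0 0 0 0
After step 4: ants at (0,4),(0,4)
  0 0 0 0 3
  0 0 0 0 2
  0 0 0 0 0
  0 0 0 0 0

0 0 0 0 3
0 0 0 0 2
0 0 0 0 0
0 0 0 0 0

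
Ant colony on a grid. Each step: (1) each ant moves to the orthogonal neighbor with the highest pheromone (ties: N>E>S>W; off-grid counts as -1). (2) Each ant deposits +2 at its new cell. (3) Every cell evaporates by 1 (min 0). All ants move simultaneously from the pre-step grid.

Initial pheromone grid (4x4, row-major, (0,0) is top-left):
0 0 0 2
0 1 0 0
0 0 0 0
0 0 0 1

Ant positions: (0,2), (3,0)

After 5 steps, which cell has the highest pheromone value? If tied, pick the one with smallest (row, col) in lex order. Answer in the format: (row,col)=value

Answer: (0,3)=3

Derivation:
Step 1: ant0:(0,2)->E->(0,3) | ant1:(3,0)->N->(2,0)
  grid max=3 at (0,3)
Step 2: ant0:(0,3)->S->(1,3) | ant1:(2,0)->N->(1,0)
  grid max=2 at (0,3)
Step 3: ant0:(1,3)->N->(0,3) | ant1:(1,0)->N->(0,0)
  grid max=3 at (0,3)
Step 4: ant0:(0,3)->S->(1,3) | ant1:(0,0)->E->(0,1)
  grid max=2 at (0,3)
Step 5: ant0:(1,3)->N->(0,3) | ant1:(0,1)->E->(0,2)
  grid max=3 at (0,3)
Final grid:
  0 0 1 3
  0 0 0 0
  0 0 0 0
  0 0 0 0
Max pheromone 3 at (0,3)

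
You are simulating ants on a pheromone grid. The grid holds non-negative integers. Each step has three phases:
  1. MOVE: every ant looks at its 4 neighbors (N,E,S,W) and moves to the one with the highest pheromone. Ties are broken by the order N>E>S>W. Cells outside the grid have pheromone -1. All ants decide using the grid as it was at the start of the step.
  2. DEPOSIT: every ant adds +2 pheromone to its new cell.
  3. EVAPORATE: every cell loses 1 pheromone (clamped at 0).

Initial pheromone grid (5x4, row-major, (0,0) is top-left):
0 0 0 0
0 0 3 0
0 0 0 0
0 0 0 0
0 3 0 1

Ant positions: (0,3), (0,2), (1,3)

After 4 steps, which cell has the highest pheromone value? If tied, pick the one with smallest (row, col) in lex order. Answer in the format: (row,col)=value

Step 1: ant0:(0,3)->S->(1,3) | ant1:(0,2)->S->(1,2) | ant2:(1,3)->W->(1,2)
  grid max=6 at (1,2)
Step 2: ant0:(1,3)->W->(1,2) | ant1:(1,2)->E->(1,3) | ant2:(1,2)->E->(1,3)
  grid max=7 at (1,2)
Step 3: ant0:(1,2)->E->(1,3) | ant1:(1,3)->W->(1,2) | ant2:(1,3)->W->(1,2)
  grid max=10 at (1,2)
Step 4: ant0:(1,3)->W->(1,2) | ant1:(1,2)->E->(1,3) | ant2:(1,2)->E->(1,3)
  grid max=11 at (1,2)
Final grid:
  0 0 0 0
  0 0 11 8
  0 0 0 0
  0 0 0 0
  0 0 0 0
Max pheromone 11 at (1,2)

Answer: (1,2)=11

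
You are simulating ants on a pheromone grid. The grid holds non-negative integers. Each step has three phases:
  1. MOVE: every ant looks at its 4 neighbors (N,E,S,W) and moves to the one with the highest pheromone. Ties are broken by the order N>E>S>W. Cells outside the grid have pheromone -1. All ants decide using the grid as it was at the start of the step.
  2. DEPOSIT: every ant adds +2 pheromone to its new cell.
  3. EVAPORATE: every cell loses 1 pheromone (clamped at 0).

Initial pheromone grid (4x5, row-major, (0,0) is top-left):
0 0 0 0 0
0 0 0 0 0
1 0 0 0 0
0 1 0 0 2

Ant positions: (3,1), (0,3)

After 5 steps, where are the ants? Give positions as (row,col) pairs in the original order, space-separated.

Step 1: ant0:(3,1)->N->(2,1) | ant1:(0,3)->E->(0,4)
  grid max=1 at (0,4)
Step 2: ant0:(2,1)->N->(1,1) | ant1:(0,4)->S->(1,4)
  grid max=1 at (1,1)
Step 3: ant0:(1,1)->N->(0,1) | ant1:(1,4)->N->(0,4)
  grid max=1 at (0,1)
Step 4: ant0:(0,1)->E->(0,2) | ant1:(0,4)->S->(1,4)
  grid max=1 at (0,2)
Step 5: ant0:(0,2)->E->(0,3) | ant1:(1,4)->N->(0,4)
  grid max=1 at (0,3)

(0,3) (0,4)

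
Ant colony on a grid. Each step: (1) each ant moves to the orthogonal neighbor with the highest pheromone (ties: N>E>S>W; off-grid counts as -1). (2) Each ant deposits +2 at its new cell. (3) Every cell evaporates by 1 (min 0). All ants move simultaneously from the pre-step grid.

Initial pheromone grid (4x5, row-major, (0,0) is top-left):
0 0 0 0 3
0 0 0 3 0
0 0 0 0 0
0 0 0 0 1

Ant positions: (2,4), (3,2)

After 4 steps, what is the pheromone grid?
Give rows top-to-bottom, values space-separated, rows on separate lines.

After step 1: ants at (3,4),(2,2)
  0 0 0 0 2
  0 0 0 2 0
  0 0 1 0 0
  0 0 0 0 2
After step 2: ants at (2,4),(1,2)
  0 0 0 0 1
  0 0 1 1 0
  0 0 0 0 1
  0 0 0 0 1
After step 3: ants at (3,4),(1,3)
  0 0 0 0 0
  0 0 0 2 0
  0 0 0 0 0
  0 0 0 0 2
After step 4: ants at (2,4),(0,3)
  0 0 0 1 0
  0 0 0 1 0
  0 0 0 0 1
  0 0 0 0 1

0 0 0 1 0
0 0 0 1 0
0 0 0 0 1
0 0 0 0 1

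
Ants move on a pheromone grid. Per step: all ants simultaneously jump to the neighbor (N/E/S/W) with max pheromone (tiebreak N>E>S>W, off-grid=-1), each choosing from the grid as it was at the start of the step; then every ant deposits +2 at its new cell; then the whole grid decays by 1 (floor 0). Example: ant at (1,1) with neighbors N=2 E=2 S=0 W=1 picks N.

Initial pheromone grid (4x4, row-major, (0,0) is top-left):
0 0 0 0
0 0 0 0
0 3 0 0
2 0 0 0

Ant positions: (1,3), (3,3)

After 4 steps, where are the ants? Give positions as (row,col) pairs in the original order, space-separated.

Step 1: ant0:(1,3)->N->(0,3) | ant1:(3,3)->N->(2,3)
  grid max=2 at (2,1)
Step 2: ant0:(0,3)->S->(1,3) | ant1:(2,3)->N->(1,3)
  grid max=3 at (1,3)
Step 3: ant0:(1,3)->N->(0,3) | ant1:(1,3)->N->(0,3)
  grid max=3 at (0,3)
Step 4: ant0:(0,3)->S->(1,3) | ant1:(0,3)->S->(1,3)
  grid max=5 at (1,3)

(1,3) (1,3)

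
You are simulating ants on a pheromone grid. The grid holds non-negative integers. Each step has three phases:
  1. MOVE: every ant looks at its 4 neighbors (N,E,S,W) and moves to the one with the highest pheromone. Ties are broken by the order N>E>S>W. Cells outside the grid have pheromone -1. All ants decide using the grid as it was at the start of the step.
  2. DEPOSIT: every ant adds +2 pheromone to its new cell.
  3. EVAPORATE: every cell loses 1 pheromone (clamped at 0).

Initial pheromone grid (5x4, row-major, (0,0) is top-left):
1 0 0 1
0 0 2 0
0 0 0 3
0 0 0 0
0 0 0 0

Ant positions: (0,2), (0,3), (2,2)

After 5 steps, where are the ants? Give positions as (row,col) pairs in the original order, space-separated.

Step 1: ant0:(0,2)->S->(1,2) | ant1:(0,3)->S->(1,3) | ant2:(2,2)->E->(2,3)
  grid max=4 at (2,3)
Step 2: ant0:(1,2)->E->(1,3) | ant1:(1,3)->S->(2,3) | ant2:(2,3)->N->(1,3)
  grid max=5 at (2,3)
Step 3: ant0:(1,3)->S->(2,3) | ant1:(2,3)->N->(1,3) | ant2:(1,3)->S->(2,3)
  grid max=8 at (2,3)
Step 4: ant0:(2,3)->N->(1,3) | ant1:(1,3)->S->(2,3) | ant2:(2,3)->N->(1,3)
  grid max=9 at (2,3)
Step 5: ant0:(1,3)->S->(2,3) | ant1:(2,3)->N->(1,3) | ant2:(1,3)->S->(2,3)
  grid max=12 at (2,3)

(2,3) (1,3) (2,3)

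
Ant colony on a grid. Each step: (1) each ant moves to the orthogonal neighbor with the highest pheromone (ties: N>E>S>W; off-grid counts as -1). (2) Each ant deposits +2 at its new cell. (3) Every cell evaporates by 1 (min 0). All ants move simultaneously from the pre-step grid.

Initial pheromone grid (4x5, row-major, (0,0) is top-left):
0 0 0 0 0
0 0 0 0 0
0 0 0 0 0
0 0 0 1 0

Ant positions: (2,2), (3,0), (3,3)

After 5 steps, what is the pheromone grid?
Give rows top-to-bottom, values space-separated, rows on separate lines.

After step 1: ants at (1,2),(2,0),(2,3)
  0 0 0 0 0
  0 0 1 0 0
  1 0 0 1 0
  0 0 0 0 0
After step 2: ants at (0,2),(1,0),(1,3)
  0 0 1 0 0
  1 0 0 1 0
  0 0 0 0 0
  0 0 0 0 0
After step 3: ants at (0,3),(0,0),(0,3)
  1 0 0 3 0
  0 0 0 0 0
  0 0 0 0 0
  0 0 0 0 0
After step 4: ants at (0,4),(0,1),(0,4)
  0 1 0 2 3
  0 0 0 0 0
  0 0 0 0 0
  0 0 0 0 0
After step 5: ants at (0,3),(0,2),(0,3)
  0 0 1 5 2
  0 0 0 0 0
  0 0 0 0 0
  0 0 0 0 0

0 0 1 5 2
0 0 0 0 0
0 0 0 0 0
0 0 0 0 0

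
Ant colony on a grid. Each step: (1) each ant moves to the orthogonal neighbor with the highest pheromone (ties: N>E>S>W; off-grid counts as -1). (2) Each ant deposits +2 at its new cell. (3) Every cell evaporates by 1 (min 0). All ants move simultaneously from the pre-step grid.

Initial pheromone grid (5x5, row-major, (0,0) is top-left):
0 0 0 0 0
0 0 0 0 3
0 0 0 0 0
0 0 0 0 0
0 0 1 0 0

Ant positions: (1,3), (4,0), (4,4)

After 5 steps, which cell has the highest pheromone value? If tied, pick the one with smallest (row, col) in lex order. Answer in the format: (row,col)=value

Step 1: ant0:(1,3)->E->(1,4) | ant1:(4,0)->N->(3,0) | ant2:(4,4)->N->(3,4)
  grid max=4 at (1,4)
Step 2: ant0:(1,4)->N->(0,4) | ant1:(3,0)->N->(2,0) | ant2:(3,4)->N->(2,4)
  grid max=3 at (1,4)
Step 3: ant0:(0,4)->S->(1,4) | ant1:(2,0)->N->(1,0) | ant2:(2,4)->N->(1,4)
  grid max=6 at (1,4)
Step 4: ant0:(1,4)->N->(0,4) | ant1:(1,0)->N->(0,0) | ant2:(1,4)->N->(0,4)
  grid max=5 at (1,4)
Step 5: ant0:(0,4)->S->(1,4) | ant1:(0,0)->E->(0,1) | ant2:(0,4)->S->(1,4)
  grid max=8 at (1,4)
Final grid:
  0 1 0 0 2
  0 0 0 0 8
  0 0 0 0 0
  0 0 0 0 0
  0 0 0 0 0
Max pheromone 8 at (1,4)

Answer: (1,4)=8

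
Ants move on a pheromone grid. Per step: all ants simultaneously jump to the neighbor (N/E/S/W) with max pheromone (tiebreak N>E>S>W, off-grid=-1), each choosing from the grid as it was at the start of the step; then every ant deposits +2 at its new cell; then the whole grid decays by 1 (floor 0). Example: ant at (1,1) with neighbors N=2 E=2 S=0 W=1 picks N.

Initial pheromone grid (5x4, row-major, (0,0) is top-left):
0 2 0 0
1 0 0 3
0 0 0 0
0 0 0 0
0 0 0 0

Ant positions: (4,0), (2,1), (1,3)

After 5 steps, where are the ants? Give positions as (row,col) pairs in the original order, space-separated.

Step 1: ant0:(4,0)->N->(3,0) | ant1:(2,1)->N->(1,1) | ant2:(1,3)->N->(0,3)
  grid max=2 at (1,3)
Step 2: ant0:(3,0)->N->(2,0) | ant1:(1,1)->N->(0,1) | ant2:(0,3)->S->(1,3)
  grid max=3 at (1,3)
Step 3: ant0:(2,0)->N->(1,0) | ant1:(0,1)->E->(0,2) | ant2:(1,3)->N->(0,3)
  grid max=2 at (1,3)
Step 4: ant0:(1,0)->N->(0,0) | ant1:(0,2)->E->(0,3) | ant2:(0,3)->S->(1,3)
  grid max=3 at (1,3)
Step 5: ant0:(0,0)->E->(0,1) | ant1:(0,3)->S->(1,3) | ant2:(1,3)->N->(0,3)
  grid max=4 at (1,3)

(0,1) (1,3) (0,3)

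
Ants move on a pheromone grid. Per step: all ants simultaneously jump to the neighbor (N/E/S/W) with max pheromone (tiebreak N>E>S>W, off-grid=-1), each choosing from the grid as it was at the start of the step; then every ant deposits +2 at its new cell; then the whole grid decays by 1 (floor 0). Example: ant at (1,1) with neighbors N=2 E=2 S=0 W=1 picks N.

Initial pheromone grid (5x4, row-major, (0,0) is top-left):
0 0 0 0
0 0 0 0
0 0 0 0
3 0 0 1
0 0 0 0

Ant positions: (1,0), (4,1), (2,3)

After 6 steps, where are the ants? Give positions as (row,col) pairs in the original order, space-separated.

Step 1: ant0:(1,0)->N->(0,0) | ant1:(4,1)->N->(3,1) | ant2:(2,3)->S->(3,3)
  grid max=2 at (3,0)
Step 2: ant0:(0,0)->E->(0,1) | ant1:(3,1)->W->(3,0) | ant2:(3,3)->N->(2,3)
  grid max=3 at (3,0)
Step 3: ant0:(0,1)->E->(0,2) | ant1:(3,0)->N->(2,0) | ant2:(2,3)->S->(3,3)
  grid max=2 at (3,0)
Step 4: ant0:(0,2)->E->(0,3) | ant1:(2,0)->S->(3,0) | ant2:(3,3)->N->(2,3)
  grid max=3 at (3,0)
Step 5: ant0:(0,3)->S->(1,3) | ant1:(3,0)->N->(2,0) | ant2:(2,3)->S->(3,3)
  grid max=2 at (3,0)
Step 6: ant0:(1,3)->N->(0,3) | ant1:(2,0)->S->(3,0) | ant2:(3,3)->N->(2,3)
  grid max=3 at (3,0)

(0,3) (3,0) (2,3)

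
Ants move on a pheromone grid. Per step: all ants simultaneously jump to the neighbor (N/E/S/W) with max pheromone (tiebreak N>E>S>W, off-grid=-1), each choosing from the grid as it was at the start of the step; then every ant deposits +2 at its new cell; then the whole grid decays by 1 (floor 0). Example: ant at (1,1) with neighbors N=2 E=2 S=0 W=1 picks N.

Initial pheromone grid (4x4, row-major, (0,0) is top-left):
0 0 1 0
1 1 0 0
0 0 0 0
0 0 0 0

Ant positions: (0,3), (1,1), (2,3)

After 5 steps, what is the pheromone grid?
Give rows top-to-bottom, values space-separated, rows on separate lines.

After step 1: ants at (0,2),(1,0),(1,3)
  0 0 2 0
  2 0 0 1
  0 0 0 0
  0 0 0 0
After step 2: ants at (0,3),(0,0),(0,3)
  1 0 1 3
  1 0 0 0
  0 0 0 0
  0 0 0 0
After step 3: ants at (0,2),(1,0),(0,2)
  0 0 4 2
  2 0 0 0
  0 0 0 0
  0 0 0 0
After step 4: ants at (0,3),(0,0),(0,3)
  1 0 3 5
  1 0 0 0
  0 0 0 0
  0 0 0 0
After step 5: ants at (0,2),(1,0),(0,2)
  0 0 6 4
  2 0 0 0
  0 0 0 0
  0 0 0 0

0 0 6 4
2 0 0 0
0 0 0 0
0 0 0 0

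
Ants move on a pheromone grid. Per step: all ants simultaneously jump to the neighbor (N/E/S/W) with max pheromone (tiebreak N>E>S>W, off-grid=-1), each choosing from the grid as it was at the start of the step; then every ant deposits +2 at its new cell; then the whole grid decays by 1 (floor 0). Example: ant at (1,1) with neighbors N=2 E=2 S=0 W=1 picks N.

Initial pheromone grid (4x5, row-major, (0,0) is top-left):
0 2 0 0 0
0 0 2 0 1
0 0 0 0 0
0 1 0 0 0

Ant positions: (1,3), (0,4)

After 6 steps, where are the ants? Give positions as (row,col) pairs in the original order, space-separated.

Step 1: ant0:(1,3)->W->(1,2) | ant1:(0,4)->S->(1,4)
  grid max=3 at (1,2)
Step 2: ant0:(1,2)->N->(0,2) | ant1:(1,4)->N->(0,4)
  grid max=2 at (1,2)
Step 3: ant0:(0,2)->S->(1,2) | ant1:(0,4)->S->(1,4)
  grid max=3 at (1,2)
Step 4: ant0:(1,2)->N->(0,2) | ant1:(1,4)->N->(0,4)
  grid max=2 at (1,2)
Step 5: ant0:(0,2)->S->(1,2) | ant1:(0,4)->S->(1,4)
  grid max=3 at (1,2)
Step 6: ant0:(1,2)->N->(0,2) | ant1:(1,4)->N->(0,4)
  grid max=2 at (1,2)

(0,2) (0,4)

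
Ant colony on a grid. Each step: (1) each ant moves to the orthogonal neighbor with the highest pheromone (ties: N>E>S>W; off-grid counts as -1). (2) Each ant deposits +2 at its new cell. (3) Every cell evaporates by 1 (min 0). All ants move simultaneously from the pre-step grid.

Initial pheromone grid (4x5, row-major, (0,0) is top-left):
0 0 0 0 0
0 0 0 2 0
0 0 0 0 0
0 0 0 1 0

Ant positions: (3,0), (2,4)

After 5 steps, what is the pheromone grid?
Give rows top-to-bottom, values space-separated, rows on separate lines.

After step 1: ants at (2,0),(1,4)
  0 0 0 0 0
  0 0 0 1 1
  1 0 0 0 0
  0 0 0 0 0
After step 2: ants at (1,0),(1,3)
  0 0 0 0 0
  1 0 0 2 0
  0 0 0 0 0
  0 0 0 0 0
After step 3: ants at (0,0),(0,3)
  1 0 0 1 0
  0 0 0 1 0
  0 0 0 0 0
  0 0 0 0 0
After step 4: ants at (0,1),(1,3)
  0 1 0 0 0
  0 0 0 2 0
  0 0 0 0 0
  0 0 0 0 0
After step 5: ants at (0,2),(0,3)
  0 0 1 1 0
  0 0 0 1 0
  0 0 0 0 0
  0 0 0 0 0

0 0 1 1 0
0 0 0 1 0
0 0 0 0 0
0 0 0 0 0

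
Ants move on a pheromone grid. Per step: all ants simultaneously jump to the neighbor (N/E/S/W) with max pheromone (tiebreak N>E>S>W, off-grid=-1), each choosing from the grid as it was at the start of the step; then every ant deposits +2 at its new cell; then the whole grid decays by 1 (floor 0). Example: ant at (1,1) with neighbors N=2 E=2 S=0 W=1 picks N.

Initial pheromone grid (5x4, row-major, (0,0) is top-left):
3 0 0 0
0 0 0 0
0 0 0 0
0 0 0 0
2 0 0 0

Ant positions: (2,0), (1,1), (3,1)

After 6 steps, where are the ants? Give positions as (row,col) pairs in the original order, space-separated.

Step 1: ant0:(2,0)->N->(1,0) | ant1:(1,1)->N->(0,1) | ant2:(3,1)->N->(2,1)
  grid max=2 at (0,0)
Step 2: ant0:(1,0)->N->(0,0) | ant1:(0,1)->W->(0,0) | ant2:(2,1)->N->(1,1)
  grid max=5 at (0,0)
Step 3: ant0:(0,0)->E->(0,1) | ant1:(0,0)->E->(0,1) | ant2:(1,1)->N->(0,1)
  grid max=5 at (0,1)
Step 4: ant0:(0,1)->W->(0,0) | ant1:(0,1)->W->(0,0) | ant2:(0,1)->W->(0,0)
  grid max=9 at (0,0)
Step 5: ant0:(0,0)->E->(0,1) | ant1:(0,0)->E->(0,1) | ant2:(0,0)->E->(0,1)
  grid max=9 at (0,1)
Step 6: ant0:(0,1)->W->(0,0) | ant1:(0,1)->W->(0,0) | ant2:(0,1)->W->(0,0)
  grid max=13 at (0,0)

(0,0) (0,0) (0,0)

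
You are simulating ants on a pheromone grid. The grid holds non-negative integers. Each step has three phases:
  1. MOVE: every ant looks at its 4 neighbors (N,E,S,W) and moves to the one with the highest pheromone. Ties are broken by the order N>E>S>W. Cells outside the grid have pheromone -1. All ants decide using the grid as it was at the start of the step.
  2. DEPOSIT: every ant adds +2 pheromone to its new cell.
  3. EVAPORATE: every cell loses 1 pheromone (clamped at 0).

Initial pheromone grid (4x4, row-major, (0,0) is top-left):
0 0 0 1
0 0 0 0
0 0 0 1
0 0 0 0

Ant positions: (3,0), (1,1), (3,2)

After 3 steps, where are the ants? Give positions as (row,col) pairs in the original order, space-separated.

Step 1: ant0:(3,0)->N->(2,0) | ant1:(1,1)->N->(0,1) | ant2:(3,2)->N->(2,2)
  grid max=1 at (0,1)
Step 2: ant0:(2,0)->N->(1,0) | ant1:(0,1)->E->(0,2) | ant2:(2,2)->N->(1,2)
  grid max=1 at (0,2)
Step 3: ant0:(1,0)->N->(0,0) | ant1:(0,2)->S->(1,2) | ant2:(1,2)->N->(0,2)
  grid max=2 at (0,2)

(0,0) (1,2) (0,2)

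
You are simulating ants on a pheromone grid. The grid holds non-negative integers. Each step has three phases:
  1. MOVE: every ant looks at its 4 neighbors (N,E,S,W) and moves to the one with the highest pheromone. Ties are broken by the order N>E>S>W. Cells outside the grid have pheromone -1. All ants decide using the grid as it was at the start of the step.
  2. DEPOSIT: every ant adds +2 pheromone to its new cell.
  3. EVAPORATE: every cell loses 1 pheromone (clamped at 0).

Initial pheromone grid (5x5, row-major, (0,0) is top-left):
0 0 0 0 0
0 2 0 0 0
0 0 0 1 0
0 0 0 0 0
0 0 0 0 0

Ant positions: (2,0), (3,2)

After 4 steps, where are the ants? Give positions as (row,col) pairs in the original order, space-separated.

Step 1: ant0:(2,0)->N->(1,0) | ant1:(3,2)->N->(2,2)
  grid max=1 at (1,0)
Step 2: ant0:(1,0)->E->(1,1) | ant1:(2,2)->N->(1,2)
  grid max=2 at (1,1)
Step 3: ant0:(1,1)->E->(1,2) | ant1:(1,2)->W->(1,1)
  grid max=3 at (1,1)
Step 4: ant0:(1,2)->W->(1,1) | ant1:(1,1)->E->(1,2)
  grid max=4 at (1,1)

(1,1) (1,2)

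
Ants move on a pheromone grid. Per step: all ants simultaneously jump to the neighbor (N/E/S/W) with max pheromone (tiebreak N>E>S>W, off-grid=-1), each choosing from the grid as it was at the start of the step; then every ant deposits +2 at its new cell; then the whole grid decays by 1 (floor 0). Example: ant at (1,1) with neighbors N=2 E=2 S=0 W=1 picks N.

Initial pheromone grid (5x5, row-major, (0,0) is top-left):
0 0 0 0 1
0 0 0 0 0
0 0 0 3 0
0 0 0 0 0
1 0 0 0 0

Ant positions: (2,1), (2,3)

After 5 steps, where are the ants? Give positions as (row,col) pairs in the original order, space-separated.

Step 1: ant0:(2,1)->N->(1,1) | ant1:(2,3)->N->(1,3)
  grid max=2 at (2,3)
Step 2: ant0:(1,1)->N->(0,1) | ant1:(1,3)->S->(2,3)
  grid max=3 at (2,3)
Step 3: ant0:(0,1)->E->(0,2) | ant1:(2,3)->N->(1,3)
  grid max=2 at (2,3)
Step 4: ant0:(0,2)->E->(0,3) | ant1:(1,3)->S->(2,3)
  grid max=3 at (2,3)
Step 5: ant0:(0,3)->E->(0,4) | ant1:(2,3)->N->(1,3)
  grid max=2 at (2,3)

(0,4) (1,3)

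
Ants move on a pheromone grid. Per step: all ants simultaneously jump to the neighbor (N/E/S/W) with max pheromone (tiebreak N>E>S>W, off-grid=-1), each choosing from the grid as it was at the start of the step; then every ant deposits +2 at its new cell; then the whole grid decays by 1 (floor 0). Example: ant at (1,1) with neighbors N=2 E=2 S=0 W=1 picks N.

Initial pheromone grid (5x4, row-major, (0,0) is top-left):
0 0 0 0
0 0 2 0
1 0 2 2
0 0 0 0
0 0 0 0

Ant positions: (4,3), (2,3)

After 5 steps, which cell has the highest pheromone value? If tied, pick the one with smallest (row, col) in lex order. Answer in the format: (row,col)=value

Step 1: ant0:(4,3)->N->(3,3) | ant1:(2,3)->W->(2,2)
  grid max=3 at (2,2)
Step 2: ant0:(3,3)->N->(2,3) | ant1:(2,2)->N->(1,2)
  grid max=2 at (1,2)
Step 3: ant0:(2,3)->W->(2,2) | ant1:(1,2)->S->(2,2)
  grid max=5 at (2,2)
Step 4: ant0:(2,2)->N->(1,2) | ant1:(2,2)->N->(1,2)
  grid max=4 at (1,2)
Step 5: ant0:(1,2)->S->(2,2) | ant1:(1,2)->S->(2,2)
  grid max=7 at (2,2)
Final grid:
  0 0 0 0
  0 0 3 0
  0 0 7 0
  0 0 0 0
  0 0 0 0
Max pheromone 7 at (2,2)

Answer: (2,2)=7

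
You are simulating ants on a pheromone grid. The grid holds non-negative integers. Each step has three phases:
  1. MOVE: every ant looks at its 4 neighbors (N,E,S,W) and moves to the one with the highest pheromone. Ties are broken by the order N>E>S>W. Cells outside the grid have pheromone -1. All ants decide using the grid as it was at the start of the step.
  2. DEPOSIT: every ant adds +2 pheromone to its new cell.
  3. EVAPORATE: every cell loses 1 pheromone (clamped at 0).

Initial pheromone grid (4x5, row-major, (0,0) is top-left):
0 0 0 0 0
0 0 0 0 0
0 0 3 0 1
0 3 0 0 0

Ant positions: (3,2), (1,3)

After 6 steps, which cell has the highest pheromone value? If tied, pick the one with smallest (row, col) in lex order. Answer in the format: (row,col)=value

Step 1: ant0:(3,2)->N->(2,2) | ant1:(1,3)->N->(0,3)
  grid max=4 at (2,2)
Step 2: ant0:(2,2)->N->(1,2) | ant1:(0,3)->E->(0,4)
  grid max=3 at (2,2)
Step 3: ant0:(1,2)->S->(2,2) | ant1:(0,4)->S->(1,4)
  grid max=4 at (2,2)
Step 4: ant0:(2,2)->N->(1,2) | ant1:(1,4)->N->(0,4)
  grid max=3 at (2,2)
Step 5: ant0:(1,2)->S->(2,2) | ant1:(0,4)->S->(1,4)
  grid max=4 at (2,2)
Step 6: ant0:(2,2)->N->(1,2) | ant1:(1,4)->N->(0,4)
  grid max=3 at (2,2)
Final grid:
  0 0 0 0 1
  0 0 1 0 0
  0 0 3 0 0
  0 0 0 0 0
Max pheromone 3 at (2,2)

Answer: (2,2)=3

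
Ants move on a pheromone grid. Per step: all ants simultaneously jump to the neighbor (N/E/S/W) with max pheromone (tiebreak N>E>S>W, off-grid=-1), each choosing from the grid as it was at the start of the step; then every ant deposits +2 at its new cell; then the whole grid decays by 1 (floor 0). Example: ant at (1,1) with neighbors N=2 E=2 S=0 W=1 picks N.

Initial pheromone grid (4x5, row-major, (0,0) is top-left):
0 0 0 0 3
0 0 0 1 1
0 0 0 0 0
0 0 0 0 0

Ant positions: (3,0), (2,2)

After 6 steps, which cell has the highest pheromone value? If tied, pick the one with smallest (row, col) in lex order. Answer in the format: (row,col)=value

Answer: (0,3)=1

Derivation:
Step 1: ant0:(3,0)->N->(2,0) | ant1:(2,2)->N->(1,2)
  grid max=2 at (0,4)
Step 2: ant0:(2,0)->N->(1,0) | ant1:(1,2)->N->(0,2)
  grid max=1 at (0,2)
Step 3: ant0:(1,0)->N->(0,0) | ant1:(0,2)->E->(0,3)
  grid max=1 at (0,0)
Step 4: ant0:(0,0)->E->(0,1) | ant1:(0,3)->E->(0,4)
  grid max=1 at (0,1)
Step 5: ant0:(0,1)->E->(0,2) | ant1:(0,4)->S->(1,4)
  grid max=1 at (0,2)
Step 6: ant0:(0,2)->E->(0,3) | ant1:(1,4)->N->(0,4)
  grid max=1 at (0,3)
Final grid:
  0 0 0 1 1
  0 0 0 0 0
  0 0 0 0 0
  0 0 0 0 0
Max pheromone 1 at (0,3)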